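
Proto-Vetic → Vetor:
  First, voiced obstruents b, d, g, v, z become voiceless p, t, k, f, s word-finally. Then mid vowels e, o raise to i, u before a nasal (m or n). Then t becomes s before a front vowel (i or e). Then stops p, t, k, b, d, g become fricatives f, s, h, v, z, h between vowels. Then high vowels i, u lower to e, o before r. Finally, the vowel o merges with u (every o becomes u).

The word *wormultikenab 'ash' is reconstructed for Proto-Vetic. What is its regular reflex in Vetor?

wurmulsihinap

Vetor: *wormultikenab > wormultikenap > wormultikinap > wormulsikinap > wormulsihinap > wurmulsihinap  (by final devoicing, pre-nasal raising, palatalisation, intervocalic lenition, vowel merger)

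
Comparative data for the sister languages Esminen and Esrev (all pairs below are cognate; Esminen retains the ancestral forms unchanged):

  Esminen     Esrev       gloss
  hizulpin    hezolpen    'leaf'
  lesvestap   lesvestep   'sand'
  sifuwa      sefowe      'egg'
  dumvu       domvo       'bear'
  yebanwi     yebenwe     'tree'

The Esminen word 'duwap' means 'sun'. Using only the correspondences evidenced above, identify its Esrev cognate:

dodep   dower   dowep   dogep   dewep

hizulpin ~ hezolpen, sifuwa ~ sefowe — Esminen u corresponds to Esrev o after a consonant, before a consonant other than r, m, n, p, b, f, v.
lesvestap ~ lesvestep — Esminen a corresponds to Esrev e after a consonant, before a labial obstruent.
Applying these to Esminen 'duwap':
  duwap → dowap   (u→o after a consonant, before a consonant other than r, m, n, p, b, f, v)
  dowap → dowep   (a→e after a consonant, before a labial obstruent)
So the Esrev cognate is 'dowep'.

dowep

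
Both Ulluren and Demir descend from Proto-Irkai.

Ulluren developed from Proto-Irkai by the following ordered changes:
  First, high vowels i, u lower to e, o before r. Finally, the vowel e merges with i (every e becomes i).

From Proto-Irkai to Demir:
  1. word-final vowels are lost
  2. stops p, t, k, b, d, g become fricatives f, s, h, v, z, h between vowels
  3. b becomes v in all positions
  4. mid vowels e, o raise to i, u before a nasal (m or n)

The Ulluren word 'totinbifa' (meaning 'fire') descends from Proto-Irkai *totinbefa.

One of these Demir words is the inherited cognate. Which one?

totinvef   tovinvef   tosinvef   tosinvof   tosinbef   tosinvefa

tosinvef

Demir: start from *totinbefa.
  rule 1 (apocope): totinbefa → totinbef
  rule 2 (intervocalic lenition): totinbef → tosinbef
  rule 3 (unconditioned shift): tosinbef → tosinvef
  rule 4: no change — tosinvef
  ⇒ Demir tosinvef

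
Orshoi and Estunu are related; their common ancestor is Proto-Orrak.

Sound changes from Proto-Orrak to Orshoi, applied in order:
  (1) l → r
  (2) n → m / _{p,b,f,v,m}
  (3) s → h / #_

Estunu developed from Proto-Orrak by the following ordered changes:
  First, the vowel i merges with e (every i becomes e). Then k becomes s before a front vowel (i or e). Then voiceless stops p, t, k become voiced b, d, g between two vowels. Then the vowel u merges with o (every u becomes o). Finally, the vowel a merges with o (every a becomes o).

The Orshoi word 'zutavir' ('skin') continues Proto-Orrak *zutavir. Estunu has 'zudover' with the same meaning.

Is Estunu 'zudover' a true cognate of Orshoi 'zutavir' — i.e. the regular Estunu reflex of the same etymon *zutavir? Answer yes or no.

no

Derive the expected Estunu reflex of *zutavir:
Estunu: *zutavir > zutaver > zudaver > zodaver > zodover  (by vowel merger, intervocalic voicing, vowel merger, vowel merger)
The regular Estunu reflex would be 'zodover', but the attested form is 'zudover'. The correspondence is irregular, so they are not cognates (the Estunu form has a different source).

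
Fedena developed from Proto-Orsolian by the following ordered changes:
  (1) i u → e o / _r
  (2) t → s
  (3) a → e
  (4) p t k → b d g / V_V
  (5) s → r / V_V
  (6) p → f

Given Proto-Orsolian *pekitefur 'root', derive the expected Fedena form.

fegirefor

Fedena: *pekitefur
  pekitefur → pekitefor   [pre-rhotic lowering]
  pekitefor → pekisefor   [unconditioned shift]
  pekisefor (rule 3 does not apply)
  pekisefor → pegisefor   [intervocalic voicing]
  pegisefor → pegirefor   [rhotacism]
  pegirefor → fegirefor   [unconditioned shift]
  giving Fedena fegirefor.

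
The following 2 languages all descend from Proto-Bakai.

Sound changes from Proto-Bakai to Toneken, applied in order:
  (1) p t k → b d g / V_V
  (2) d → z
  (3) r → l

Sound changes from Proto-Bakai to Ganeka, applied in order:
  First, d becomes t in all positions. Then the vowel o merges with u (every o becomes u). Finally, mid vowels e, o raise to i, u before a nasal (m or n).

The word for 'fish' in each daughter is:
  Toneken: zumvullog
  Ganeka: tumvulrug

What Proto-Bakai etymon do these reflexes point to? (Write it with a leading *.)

Position 1: Toneken has z, Ganeka has t. Taking the neighbouring segments as reconstructed: Toneken z could go back to *d or *z; Ganeka t could go back to *t or *d — the one source consistent with every daughter is *d.
Position 8: Toneken has o, Ganeka has u. Toneken preserves o here (none of its changes turn any other segment into o), so the proto-segment is *o.
Position 7: Toneken has l, Ganeka has r. Ganeka preserves r here (none of its changes turn any other segment into r), so the proto-segment is *r.
The remaining positions agree across the daughters. Check the candidate against every language:
Toneken: *dumvulrog
  dumvulrog (rule 1 does not apply)
  dumvulrog → zumvulrog   [unconditioned shift]
  zumvulrog → zumvullog   [unconditioned shift]
  giving Toneken zumvullog.
Ganeka: start from *dumvulrog.
  rule 1 (unconditioned shift): dumvulrog → tumvulrog
  rule 2 (vowel merger): tumvulrog → tumvulrug
  rule 3: no change — tumvulrug
  ⇒ Ganeka tumvulrug
Only *dumvulrog yields all of Toneken zumvullog, Ganeka tumvulrug.

*dumvulrog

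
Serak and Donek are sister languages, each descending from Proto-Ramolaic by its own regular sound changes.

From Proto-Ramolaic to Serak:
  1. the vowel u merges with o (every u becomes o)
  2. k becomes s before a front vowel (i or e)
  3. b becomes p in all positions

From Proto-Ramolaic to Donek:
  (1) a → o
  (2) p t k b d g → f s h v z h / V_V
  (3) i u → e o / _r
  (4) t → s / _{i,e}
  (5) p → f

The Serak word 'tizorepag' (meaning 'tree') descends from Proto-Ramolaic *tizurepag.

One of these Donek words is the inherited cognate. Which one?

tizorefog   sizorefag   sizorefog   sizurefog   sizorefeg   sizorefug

Donek: *tizurepag > tizurepog > tizurefog > tizorefog > sizorefog  (by vowel merger, intervocalic lenition, pre-rhotic lowering, palatalisation)
Among the options, 'sizorefog' alone shows every Donek change applied in order.

sizorefog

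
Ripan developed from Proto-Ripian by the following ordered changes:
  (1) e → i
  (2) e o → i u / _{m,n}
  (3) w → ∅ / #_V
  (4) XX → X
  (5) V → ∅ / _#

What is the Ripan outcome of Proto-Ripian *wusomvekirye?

Ripan: start from *wusomvekirye.
  rule 1 (vowel merger): wusomvekirye → wusomvikiryi
  rule 2 (pre-nasal raising): wusomvikiryi → wusumvikiryi
  rule 3 (glide loss): wusumvikiryi → usumvikiryi
  rule 4: no change — usumvikiryi
  rule 5 (apocope): usumvikiryi → usumvikiry
  ⇒ Ripan usumvikiry

usumvikiry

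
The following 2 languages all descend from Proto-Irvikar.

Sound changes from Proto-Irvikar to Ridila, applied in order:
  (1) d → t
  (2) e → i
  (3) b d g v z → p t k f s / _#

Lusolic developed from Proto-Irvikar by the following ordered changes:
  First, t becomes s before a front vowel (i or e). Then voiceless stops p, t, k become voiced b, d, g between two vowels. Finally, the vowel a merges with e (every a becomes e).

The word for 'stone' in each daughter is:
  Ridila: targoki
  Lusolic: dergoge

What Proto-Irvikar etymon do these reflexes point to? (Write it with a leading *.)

*dargoke

Position 6: Ridila has k, Lusolic has g. Taking the neighbouring segments as reconstructed: Ridila k can only go back to *k; Lusolic g could go back to *k or *g — the one source consistent with every daughter is *k.
Position 2: Ridila has a, Lusolic has e. Ridila preserves a here (none of its changes turn any other segment into a), so the proto-segment is *a.
Position 1: Ridila has t, Lusolic has d. Taking the neighbouring segments as reconstructed: Ridila t could go back to *t or *d; Lusolic d can only go back to *d — the one source consistent with every daughter is *d.
Continuing position by position gives *dargoke; check it forward:
Ridila: *dargoke > targoke > targoki  (by unconditioned shift, vowel merger)
Lusolic: start from *dargoke.
  rule 1: no change — dargoke
  rule 2 (intervocalic voicing): dargoke → dargoge
  rule 3 (vowel merger): dargoge → dergoge
  ⇒ Lusolic dergoge
No other proto-form is consistent with every reflex, so the reconstruction is *dargoke.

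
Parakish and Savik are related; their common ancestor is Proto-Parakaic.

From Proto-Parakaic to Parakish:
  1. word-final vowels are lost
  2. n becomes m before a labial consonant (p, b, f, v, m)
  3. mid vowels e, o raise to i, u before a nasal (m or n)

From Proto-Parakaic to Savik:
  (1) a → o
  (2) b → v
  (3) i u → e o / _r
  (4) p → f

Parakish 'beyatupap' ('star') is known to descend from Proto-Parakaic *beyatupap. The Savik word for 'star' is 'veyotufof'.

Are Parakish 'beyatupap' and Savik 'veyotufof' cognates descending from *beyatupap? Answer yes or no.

Derive the expected Savik reflex of *beyatupap:
Savik: *beyatupap > beyotupop > veyotupop > veyotufof  (by vowel merger, unconditioned shift, unconditioned shift)
Savik 'veyotufof' matches the regular reflex exactly, so the pair is cognate.

yes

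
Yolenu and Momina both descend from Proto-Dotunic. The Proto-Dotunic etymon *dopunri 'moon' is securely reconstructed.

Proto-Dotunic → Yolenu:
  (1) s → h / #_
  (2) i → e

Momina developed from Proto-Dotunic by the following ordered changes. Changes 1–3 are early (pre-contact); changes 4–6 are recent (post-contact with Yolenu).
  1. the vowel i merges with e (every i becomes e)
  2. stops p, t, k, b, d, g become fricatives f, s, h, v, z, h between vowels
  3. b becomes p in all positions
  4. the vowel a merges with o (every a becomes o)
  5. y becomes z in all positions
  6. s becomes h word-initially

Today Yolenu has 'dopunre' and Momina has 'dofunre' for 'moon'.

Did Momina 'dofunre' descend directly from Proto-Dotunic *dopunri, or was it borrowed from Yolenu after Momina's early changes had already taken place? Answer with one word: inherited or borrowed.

If inherited, *dopunri would pass through all of Momina's changes:
Momina: *dopunri
  dopunri → dopunre   [vowel merger]
  dopunre → dofunre   [intervocalic lenition]
  dofunre (rule 3 does not apply)
  dofunre (rule 4 does not apply)
  dofunre (rule 5 does not apply)
  dofunre (rule 6 does not apply)
  giving Momina dofunre.
If borrowed from Yolenu 'dopunre' after the early changes, it would undergo only the recent ones:
  rule 4 (vowel merger): no change (dopunre)
  rule 5 (unconditioned shift): no change (dopunre)
  rule 6 (debuccalisation): no change (dopunre)
  ⇒ as a loan: dopunre
Momina 'dofunre' matches the inherited outcome exactly, so it is an inherited cognate, not a loan.

inherited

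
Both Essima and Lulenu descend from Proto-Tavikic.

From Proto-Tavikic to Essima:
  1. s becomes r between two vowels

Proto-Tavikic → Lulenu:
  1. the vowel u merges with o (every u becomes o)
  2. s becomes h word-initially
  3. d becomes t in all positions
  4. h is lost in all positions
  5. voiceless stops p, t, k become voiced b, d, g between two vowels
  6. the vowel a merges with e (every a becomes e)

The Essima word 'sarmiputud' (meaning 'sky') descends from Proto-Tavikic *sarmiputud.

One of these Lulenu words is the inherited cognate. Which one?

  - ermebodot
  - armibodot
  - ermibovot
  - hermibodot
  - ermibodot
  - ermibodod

Lulenu: *sarmiputud > sarmipotod > harmipotod > harmipotot > armipotot > armibodot > ermibodot  (by vowel merger, debuccalisation, unconditioned shift, h-loss, intervocalic voicing, vowel merger)
The other candidates each miss or misapply at least one Lulenu change.

ermibodot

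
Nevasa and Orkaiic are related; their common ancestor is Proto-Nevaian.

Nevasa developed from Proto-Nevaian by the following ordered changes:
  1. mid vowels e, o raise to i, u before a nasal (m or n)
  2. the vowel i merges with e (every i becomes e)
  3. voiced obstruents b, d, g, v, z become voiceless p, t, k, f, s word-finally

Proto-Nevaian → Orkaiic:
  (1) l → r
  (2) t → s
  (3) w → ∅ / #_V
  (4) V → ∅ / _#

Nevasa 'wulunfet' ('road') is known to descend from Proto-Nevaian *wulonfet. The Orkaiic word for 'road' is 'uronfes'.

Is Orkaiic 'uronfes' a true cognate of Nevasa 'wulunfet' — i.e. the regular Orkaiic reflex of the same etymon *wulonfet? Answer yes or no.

Derive the expected Orkaiic reflex of *wulonfet:
Orkaiic: *wulonfet > wuronfet > wuronfes > uronfes  (by unconditioned shift, unconditioned shift, glide loss)
Orkaiic 'uronfes' matches the regular reflex exactly, so the pair is cognate.

yes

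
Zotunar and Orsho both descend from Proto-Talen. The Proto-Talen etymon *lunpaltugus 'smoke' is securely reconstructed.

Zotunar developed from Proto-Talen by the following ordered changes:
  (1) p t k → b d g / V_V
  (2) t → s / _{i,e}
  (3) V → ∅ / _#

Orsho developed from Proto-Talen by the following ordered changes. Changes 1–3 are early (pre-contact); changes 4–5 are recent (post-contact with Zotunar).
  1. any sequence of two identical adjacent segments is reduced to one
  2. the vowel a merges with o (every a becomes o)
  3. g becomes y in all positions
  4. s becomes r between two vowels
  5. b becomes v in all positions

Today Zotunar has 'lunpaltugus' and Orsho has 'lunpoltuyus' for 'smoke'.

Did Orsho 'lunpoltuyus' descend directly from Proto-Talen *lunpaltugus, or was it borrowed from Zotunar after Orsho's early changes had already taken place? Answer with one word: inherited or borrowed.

inherited

If inherited, *lunpaltugus would pass through all of Orsho's changes:
Orsho: start from *lunpaltugus.
  rule 1: no change — lunpaltugus
  rule 2 (vowel merger): lunpaltugus → lunpoltugus
  rule 3 (unconditioned shift): lunpoltugus → lunpoltuyus
  rule 4: no change — lunpoltuyus
  rule 5: no change — lunpoltuyus
  ⇒ Orsho lunpoltuyus
If borrowed from Zotunar 'lunpaltugus' after the early changes, it would undergo only the recent ones:
  rule 4 (rhotacism): no change (lunpaltugus)
  rule 5 (unconditioned shift): no change (lunpaltugus)
  ⇒ as a loan: lunpaltugus
Orsho 'lunpoltuyus' matches the inherited outcome exactly, so it is an inherited cognate, not a loan.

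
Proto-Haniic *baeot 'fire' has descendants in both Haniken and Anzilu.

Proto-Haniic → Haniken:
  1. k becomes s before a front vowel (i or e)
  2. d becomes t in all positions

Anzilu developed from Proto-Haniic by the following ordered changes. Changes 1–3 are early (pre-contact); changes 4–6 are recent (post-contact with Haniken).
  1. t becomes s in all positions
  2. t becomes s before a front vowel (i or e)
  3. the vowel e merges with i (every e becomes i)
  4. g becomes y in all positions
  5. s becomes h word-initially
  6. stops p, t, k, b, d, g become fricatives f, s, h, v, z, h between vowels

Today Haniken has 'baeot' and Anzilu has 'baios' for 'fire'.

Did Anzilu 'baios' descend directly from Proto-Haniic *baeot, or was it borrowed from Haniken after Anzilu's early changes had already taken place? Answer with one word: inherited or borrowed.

If inherited, *baeot would pass through all of Anzilu's changes:
Anzilu: *baeot > baeos > baios  (by unconditioned shift, vowel merger)
If borrowed from Haniken 'baeot' after the early changes, it would undergo only the recent ones:
  rule 4 (unconditioned shift): no change (baeot)
  rule 5 (debuccalisation): no change (baeot)
  rule 6 (intervocalic lenition): no change (baeot)
  ⇒ as a loan: baeot
Anzilu 'baios' matches the inherited outcome exactly, so it is an inherited cognate, not a loan.

inherited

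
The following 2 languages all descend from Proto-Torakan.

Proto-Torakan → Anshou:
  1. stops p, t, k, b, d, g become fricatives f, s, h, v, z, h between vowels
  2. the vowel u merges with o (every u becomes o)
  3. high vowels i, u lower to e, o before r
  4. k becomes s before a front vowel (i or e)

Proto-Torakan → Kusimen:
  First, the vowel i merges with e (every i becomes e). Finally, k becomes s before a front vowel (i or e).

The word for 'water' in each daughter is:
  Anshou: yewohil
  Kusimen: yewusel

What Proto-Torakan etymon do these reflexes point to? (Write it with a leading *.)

Position 4: Anshou has o, Kusimen has u. Kusimen preserves u here (none of its changes turn any other segment into u), so the proto-segment is *u.
Position 6: Anshou has i, Kusimen has e. Anshou preserves i here (none of its changes turn any other segment into i), so the proto-segment is *i.
Position 5: Anshou has h, Kusimen has s. Taking the neighbouring segments as reconstructed: Anshou h could go back to *k or *g or *h; Kusimen s could go back to *k or *s — the one source consistent with every daughter is *k.
The remaining positions agree across the daughters. Check the candidate against every language:
Anshou: start from *yewukil.
  rule 1 (intervocalic lenition): yewukil → yewuhil
  rule 2 (vowel merger): yewuhil → yewohil
  rule 3: no change — yewohil
  rule 4: no change — yewohil
  ⇒ Anshou yewohil
Kusimen: *yewukil > yewukel > yewusel  (by vowel merger, palatalisation)
No other proto-form is consistent with every reflex, so the reconstruction is *yewukil.

*yewukil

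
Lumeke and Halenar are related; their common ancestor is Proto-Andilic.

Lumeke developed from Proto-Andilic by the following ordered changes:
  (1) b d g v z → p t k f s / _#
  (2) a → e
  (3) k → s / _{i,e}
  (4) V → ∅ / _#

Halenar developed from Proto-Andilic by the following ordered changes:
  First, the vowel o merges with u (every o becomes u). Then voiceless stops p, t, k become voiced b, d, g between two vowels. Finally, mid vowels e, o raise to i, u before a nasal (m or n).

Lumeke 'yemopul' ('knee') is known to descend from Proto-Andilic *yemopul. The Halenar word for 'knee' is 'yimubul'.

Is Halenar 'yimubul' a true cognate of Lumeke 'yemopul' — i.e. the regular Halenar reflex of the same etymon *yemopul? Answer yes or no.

Derive the expected Halenar reflex of *yemopul:
Halenar: *yemopul
  yemopul → yemupul   [vowel merger]
  yemupul → yemubul   [intervocalic voicing]
  yemubul → yimubul   [pre-nasal raising]
  giving Halenar yimubul.
Halenar 'yimubul' matches the regular reflex exactly, so the pair is cognate.

yes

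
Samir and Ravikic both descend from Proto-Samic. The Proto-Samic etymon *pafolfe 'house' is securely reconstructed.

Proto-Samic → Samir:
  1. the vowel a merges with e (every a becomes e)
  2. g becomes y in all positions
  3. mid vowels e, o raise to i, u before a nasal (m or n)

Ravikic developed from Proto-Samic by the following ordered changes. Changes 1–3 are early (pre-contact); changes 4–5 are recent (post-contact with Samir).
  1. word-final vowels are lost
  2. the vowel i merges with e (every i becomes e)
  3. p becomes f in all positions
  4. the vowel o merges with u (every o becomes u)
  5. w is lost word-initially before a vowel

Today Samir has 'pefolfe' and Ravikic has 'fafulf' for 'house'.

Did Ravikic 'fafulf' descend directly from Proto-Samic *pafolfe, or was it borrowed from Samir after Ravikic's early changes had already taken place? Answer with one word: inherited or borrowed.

inherited

If inherited, *pafolfe would pass through all of Ravikic's changes:
Ravikic: start from *pafolfe.
  rule 1 (apocope): pafolfe → pafolf
  rule 2: no change — pafolf
  rule 3 (unconditioned shift): pafolf → fafolf
  rule 4 (vowel merger): fafolf → fafulf
  rule 5: no change — fafulf
  ⇒ Ravikic fafulf
If borrowed from Samir 'pefolfe' after the early changes, it would undergo only the recent ones:
  rule 4 (vowel merger): pefolfe → pefulfe
  rule 5 (glide loss): no change (pefulfe)
  ⇒ as a loan: pefulfe
Ravikic 'fafulf' matches the inherited outcome exactly, so it is an inherited cognate, not a loan.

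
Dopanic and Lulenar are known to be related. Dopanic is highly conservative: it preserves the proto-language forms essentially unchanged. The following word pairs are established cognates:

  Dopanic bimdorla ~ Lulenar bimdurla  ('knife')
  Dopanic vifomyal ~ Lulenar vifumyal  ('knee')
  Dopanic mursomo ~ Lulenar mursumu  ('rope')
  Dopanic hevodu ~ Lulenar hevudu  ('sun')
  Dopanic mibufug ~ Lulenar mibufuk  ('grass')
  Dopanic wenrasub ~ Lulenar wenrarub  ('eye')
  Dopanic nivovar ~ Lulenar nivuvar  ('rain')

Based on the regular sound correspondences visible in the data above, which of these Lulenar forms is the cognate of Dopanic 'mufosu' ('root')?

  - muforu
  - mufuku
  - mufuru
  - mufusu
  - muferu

hevodu ~ hevudu — Dopanic o corresponds to Lulenar u after a consonant, before a consonant other than r, m, n, p, b, f, v.
wenrasub ~ wenrarub — Dopanic s corresponds to Lulenar r between vowels (before a back vowel).
Applying these to Dopanic 'mufosu':
  mufosu → mufusu   (o→u after a consonant, before a consonant other than r, m, n, p, b, f, v)
  mufusu → mufuru   (s→r between vowels (before a back vowel))
So the Lulenar cognate is 'mufuru'.

mufuru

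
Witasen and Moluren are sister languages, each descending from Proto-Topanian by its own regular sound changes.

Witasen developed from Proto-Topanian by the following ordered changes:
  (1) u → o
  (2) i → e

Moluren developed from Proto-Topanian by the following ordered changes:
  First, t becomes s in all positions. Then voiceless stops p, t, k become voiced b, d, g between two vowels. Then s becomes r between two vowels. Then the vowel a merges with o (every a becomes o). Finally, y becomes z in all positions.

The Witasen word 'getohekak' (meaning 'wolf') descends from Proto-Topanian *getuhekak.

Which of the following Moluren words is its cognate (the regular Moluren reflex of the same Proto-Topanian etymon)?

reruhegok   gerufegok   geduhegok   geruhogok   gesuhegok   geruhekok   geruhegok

geruhegok

Moluren: *getuhekak
  getuhekak → gesuhekak   [unconditioned shift]
  gesuhekak → gesuhegak   [intervocalic voicing]
  gesuhegak → geruhegak   [rhotacism]
  geruhegak → geruhegok   [vowel merger]
  geruhegok (rule 5 does not apply)
  giving Moluren geruhegok.
The other candidates each miss or misapply at least one Moluren change.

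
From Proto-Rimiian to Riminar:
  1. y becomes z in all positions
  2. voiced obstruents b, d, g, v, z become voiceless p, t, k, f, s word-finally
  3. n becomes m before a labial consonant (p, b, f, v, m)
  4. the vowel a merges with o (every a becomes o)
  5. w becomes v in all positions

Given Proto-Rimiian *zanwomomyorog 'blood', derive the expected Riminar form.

Riminar: *zanwomomyorog > zanwomomzorog > zanwomomzorok > zonwomomzorok > zonvomomzorok  (by unconditioned shift, final devoicing, vowel merger, unconditioned shift)

zonvomomzorok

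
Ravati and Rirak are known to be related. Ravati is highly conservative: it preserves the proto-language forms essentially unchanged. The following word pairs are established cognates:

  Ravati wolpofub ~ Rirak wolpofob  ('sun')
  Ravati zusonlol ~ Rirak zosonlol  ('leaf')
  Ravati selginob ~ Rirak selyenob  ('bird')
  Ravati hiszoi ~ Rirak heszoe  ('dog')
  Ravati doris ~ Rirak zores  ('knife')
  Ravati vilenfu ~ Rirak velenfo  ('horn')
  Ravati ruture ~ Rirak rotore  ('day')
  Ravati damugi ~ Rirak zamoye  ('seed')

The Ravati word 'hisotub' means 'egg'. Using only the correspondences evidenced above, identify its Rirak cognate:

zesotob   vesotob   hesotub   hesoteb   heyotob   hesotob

hesotob

hiszoi ~ heszoe, doris ~ zores — Ravati i corresponds to Rirak e after a consonant, before a consonant other than r, m, n, p, b, f, v.
wolpofub ~ wolpofob — Ravati u corresponds to Rirak o after a consonant, before a labial obstruent.
Applying these to Ravati 'hisotub':
  hisotub → hesotub   (i→e after a consonant, before a consonant other than r, m, n, p, b, f, v)
  hesotub → hesotob   (u→o after a consonant, before a labial obstruent)
So the Rirak cognate is 'hesotob'.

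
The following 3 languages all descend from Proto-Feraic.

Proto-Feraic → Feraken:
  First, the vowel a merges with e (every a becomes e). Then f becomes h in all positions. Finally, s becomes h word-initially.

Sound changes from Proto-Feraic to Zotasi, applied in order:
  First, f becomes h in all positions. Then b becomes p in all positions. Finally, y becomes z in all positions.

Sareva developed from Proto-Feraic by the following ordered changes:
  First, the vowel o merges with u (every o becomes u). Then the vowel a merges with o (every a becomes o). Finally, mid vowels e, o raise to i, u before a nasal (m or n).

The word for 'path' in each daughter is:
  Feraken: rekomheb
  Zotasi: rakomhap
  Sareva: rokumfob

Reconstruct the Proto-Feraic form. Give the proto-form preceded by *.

Position 7: Feraken has e, Zotasi has a, Sareva has o. Zotasi preserves a here (none of its changes turn any other segment into a), so the proto-segment is *a.
Position 4: Feraken has o, Zotasi has o, Sareva has u. Feraken preserves o here (none of its changes turn any other segment into o), so the proto-segment is *o.
This points to *rakomfab. Verify forward in each daughter:
Feraken: *rakomfab
  rakomfab → rekomfeb   [vowel merger]
  rekomfeb → rekomheb   [unconditioned shift]
  rekomheb (rule 3 does not apply)
  giving Feraken rekomheb.
Zotasi: start from *rakomfab.
  rule 1 (unconditioned shift): rakomfab → rakomhab
  rule 2 (unconditioned shift): rakomhab → rakomhap
  rule 3: no change — rakomhap
  ⇒ Zotasi rakomhap
Sareva: start from *rakomfab.
  rule 1 (vowel merger): rakomfab → rakumfab
  rule 2 (vowel merger): rakumfab → rokumfob
  rule 3: no change — rokumfob
  ⇒ Sareva rokumfob
*rakomfab is the unique common source.

*rakomfab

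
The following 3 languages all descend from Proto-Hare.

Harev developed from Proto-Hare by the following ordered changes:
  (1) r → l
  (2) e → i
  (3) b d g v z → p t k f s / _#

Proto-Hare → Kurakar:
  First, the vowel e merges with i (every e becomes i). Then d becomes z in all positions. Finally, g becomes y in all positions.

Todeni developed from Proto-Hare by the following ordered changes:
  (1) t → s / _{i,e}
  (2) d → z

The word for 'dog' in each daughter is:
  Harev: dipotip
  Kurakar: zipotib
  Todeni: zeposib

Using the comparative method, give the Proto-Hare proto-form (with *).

Position 2: Harev has i, Kurakar has i, Todeni has e. Todeni preserves e here (none of its changes turn any other segment into e), so the proto-segment is *e.
Position 1: Harev has d, Kurakar has z, Todeni has z. Harev preserves d here (none of its changes turn any other segment into d), so the proto-segment is *d.
This points to *depotib. Verify forward in each daughter:
Harev: *depotib > dipotib > dipotip  (by vowel merger, final devoicing)
Kurakar: *depotib
  depotib → dipotib   [vowel merger]
  dipotib → zipotib   [unconditioned shift]
  zipotib (rule 3 does not apply)
  giving Kurakar zipotib.
Todeni: start from *depotib.
  rule 1 (palatalisation): depotib → deposib
  rule 2 (unconditioned shift): deposib → zeposib
  ⇒ Todeni zeposib
No other proto-form is consistent with every reflex, so the reconstruction is *depotib.

*depotib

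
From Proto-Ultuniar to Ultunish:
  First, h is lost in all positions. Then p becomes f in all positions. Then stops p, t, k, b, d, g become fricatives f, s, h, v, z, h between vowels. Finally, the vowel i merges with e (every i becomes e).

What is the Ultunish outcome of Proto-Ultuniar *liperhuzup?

leferuzuf

Ultunish: *liperhuzup > liperuzup > liferuzuf > leferuzuf  (by h-loss, unconditioned shift, vowel merger)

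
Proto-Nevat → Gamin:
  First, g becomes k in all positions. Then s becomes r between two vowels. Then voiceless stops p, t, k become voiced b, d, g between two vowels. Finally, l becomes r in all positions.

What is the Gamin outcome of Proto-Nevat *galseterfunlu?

karsederfunru

Gamin: *galseterfunlu
  galseterfunlu → kalseterfunlu   [unconditioned shift]
  kalseterfunlu (rule 2 does not apply)
  kalseterfunlu → kalsederfunlu   [intervocalic voicing]
  kalsederfunlu → karsederfunru   [unconditioned shift]
  giving Gamin karsederfunru.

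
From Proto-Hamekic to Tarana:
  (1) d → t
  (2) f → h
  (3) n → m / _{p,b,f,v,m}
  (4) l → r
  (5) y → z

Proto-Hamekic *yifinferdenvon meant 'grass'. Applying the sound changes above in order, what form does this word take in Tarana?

Tarana: *yifinferdenvon > yifinfertenvon > yihinhertenvon > yihinhertemvon > zihinhertemvon  (by unconditioned shift, unconditioned shift, nasal place assimilation, unconditioned shift)

zihinhertemvon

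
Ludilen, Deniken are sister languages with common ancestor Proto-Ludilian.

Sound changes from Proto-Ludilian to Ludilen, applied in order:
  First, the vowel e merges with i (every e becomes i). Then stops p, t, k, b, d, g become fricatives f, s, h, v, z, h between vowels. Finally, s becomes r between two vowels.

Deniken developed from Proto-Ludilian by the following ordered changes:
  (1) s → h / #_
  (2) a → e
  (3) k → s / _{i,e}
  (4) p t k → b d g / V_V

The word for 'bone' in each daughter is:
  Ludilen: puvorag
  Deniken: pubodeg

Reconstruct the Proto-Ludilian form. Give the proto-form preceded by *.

*pubotag

Position 3: Ludilen has v, Deniken has b. Taking the neighbouring segments as reconstructed: Ludilen v could go back to *b or *v; Deniken b could go back to *p or *b — the one source consistent with every daughter is *b.
Position 5: Ludilen has r, Deniken has d. Taking the neighbouring segments as reconstructed: Ludilen r could go back to *t or *s or *r; Deniken d could go back to *t or *d — the one source consistent with every daughter is *t.
This points to *pubotag. Verify forward in each daughter:
Ludilen: *pubotag
  pubotag (rule 1 does not apply)
  pubotag → puvosag   [intervocalic lenition]
  puvosag → puvorag   [rhotacism]
  giving Ludilen puvorag.
Deniken: *pubotag
  pubotag (rule 1 does not apply)
  pubotag → puboteg   [vowel merger]
  puboteg (rule 3 does not apply)
  puboteg → pubodeg   [intervocalic voicing]
  giving Deniken pubodeg.
Only *pubotag yields all of Ludilen puvorag, Deniken pubodeg.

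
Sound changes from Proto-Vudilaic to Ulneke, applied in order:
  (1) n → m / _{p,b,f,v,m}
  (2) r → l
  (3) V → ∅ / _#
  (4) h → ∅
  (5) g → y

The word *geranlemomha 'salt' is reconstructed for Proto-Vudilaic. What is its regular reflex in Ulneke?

yelanlemom

Ulneke: start from *geranlemomha.
  rule 1: no change — geranlemomha
  rule 2 (unconditioned shift): geranlemomha → gelanlemomha
  rule 3 (apocope): gelanlemomha → gelanlemomh
  rule 4 (h-loss): gelanlemomh → gelanlemom
  rule 5 (unconditioned shift): gelanlemom → yelanlemom
  ⇒ Ulneke yelanlemom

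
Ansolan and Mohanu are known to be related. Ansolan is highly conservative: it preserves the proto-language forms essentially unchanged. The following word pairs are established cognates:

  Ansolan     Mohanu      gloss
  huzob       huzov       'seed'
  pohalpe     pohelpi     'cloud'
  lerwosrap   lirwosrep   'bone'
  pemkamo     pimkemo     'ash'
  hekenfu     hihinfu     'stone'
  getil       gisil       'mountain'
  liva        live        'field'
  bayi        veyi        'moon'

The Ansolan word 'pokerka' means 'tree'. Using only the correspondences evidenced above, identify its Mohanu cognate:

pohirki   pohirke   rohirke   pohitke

pohirke

hekenfu ~ hihinfu — Ansolan k corresponds to Mohanu h between vowels (before a front vowel).
lerwosrap ~ lirwosrep — Ansolan e corresponds to Mohanu i after a consonant, before r.
liva ~ live — Ansolan a corresponds to Mohanu e word-finally.
Applying these to Ansolan 'pokerka':
  pokerka → poherka   (k→h between vowels (before a front vowel))
  poherka → pohirka   (e→i after a consonant, before r)
  pohirka → pohirke   (a→e word-finally)
So the Mohanu cognate is 'pohirke'.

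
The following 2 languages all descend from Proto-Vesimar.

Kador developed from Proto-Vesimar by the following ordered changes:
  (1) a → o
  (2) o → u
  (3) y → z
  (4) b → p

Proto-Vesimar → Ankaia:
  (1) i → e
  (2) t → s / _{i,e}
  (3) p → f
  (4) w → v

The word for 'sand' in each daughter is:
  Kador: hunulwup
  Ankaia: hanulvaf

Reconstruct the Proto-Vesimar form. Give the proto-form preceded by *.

Position 6: Kador has w, Ankaia has v. Kador preserves w here (none of its changes turn any other segment into w), so the proto-segment is *w.
Position 8: Kador has p, Ankaia has f. Taking the neighbouring segments as reconstructed: Kador p could go back to *p or *b; Ankaia f could go back to *p or *f — the one source consistent with every daughter is *p.
This points to *hanulwap. Verify forward in each daughter:
Kador: *hanulwap > honulwop > hunulwup  (by vowel merger, vowel merger)
Ankaia: *hanulwap
  hanulwap (rule 1 does not apply)
  hanulwap (rule 2 does not apply)
  hanulwap → hanulwaf   [unconditioned shift]
  hanulwaf → hanulvaf   [unconditioned shift]
  giving Ankaia hanulvaf.
Only *hanulwap yields all of Kador hunulwup, Ankaia hanulvaf.

*hanulwap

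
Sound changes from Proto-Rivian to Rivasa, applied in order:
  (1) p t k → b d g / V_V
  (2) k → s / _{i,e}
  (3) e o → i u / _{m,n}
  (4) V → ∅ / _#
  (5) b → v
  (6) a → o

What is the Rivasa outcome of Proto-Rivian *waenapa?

woinov

Rivasa: start from *waenapa.
  rule 1 (intervocalic voicing): waenapa → waenaba
  rule 2: no change — waenaba
  rule 3 (pre-nasal raising): waenaba → wainaba
  rule 4 (apocope): wainaba → wainab
  rule 5 (unconditioned shift): wainab → wainav
  rule 6 (vowel merger): wainav → woinov
  ⇒ Rivasa woinov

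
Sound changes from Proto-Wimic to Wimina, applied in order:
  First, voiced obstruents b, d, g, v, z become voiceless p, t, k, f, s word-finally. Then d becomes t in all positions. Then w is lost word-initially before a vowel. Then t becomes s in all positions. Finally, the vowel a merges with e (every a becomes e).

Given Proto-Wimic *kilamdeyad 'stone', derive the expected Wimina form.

kilemseyes

Wimina: *kilamdeyad
  kilamdeyad → kilamdeyat   [final devoicing]
  kilamdeyat → kilamteyat   [unconditioned shift]
  kilamteyat (rule 3 does not apply)
  kilamteyat → kilamseyas   [unconditioned shift]
  kilamseyas → kilemseyes   [vowel merger]
  giving Wimina kilemseyes.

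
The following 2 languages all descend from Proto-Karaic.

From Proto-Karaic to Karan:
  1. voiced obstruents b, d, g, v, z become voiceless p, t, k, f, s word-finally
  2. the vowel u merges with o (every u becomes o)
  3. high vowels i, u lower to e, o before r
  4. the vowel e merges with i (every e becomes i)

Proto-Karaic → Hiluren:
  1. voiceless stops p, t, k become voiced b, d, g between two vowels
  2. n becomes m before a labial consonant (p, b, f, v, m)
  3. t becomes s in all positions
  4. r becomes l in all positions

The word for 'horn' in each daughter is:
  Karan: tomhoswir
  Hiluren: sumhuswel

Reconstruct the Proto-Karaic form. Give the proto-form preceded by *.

*tumhuswer

Position 2: Karan has o, Hiluren has u. Hiluren preserves u here (none of its changes turn any other segment into u), so the proto-segment is *u.
Position 9: Karan has r, Hiluren has l. Karan preserves r here (none of its changes turn any other segment into r), so the proto-segment is *r.
Position 8: Karan has i, Hiluren has e. Hiluren preserves e here (none of its changes turn any other segment into e), so the proto-segment is *e.
Verify the candidate proto-form against each daughter:
Karan: start from *tumhuswer.
  rule 1: no change — tumhuswer
  rule 2 (vowel merger): tumhuswer → tomhoswer
  rule 3: no change — tomhoswer
  rule 4 (vowel merger): tomhoswer → tomhoswir
  ⇒ Karan tomhoswir
Hiluren: *tumhuswer > sumhuswer > sumhuswel  (by unconditioned shift, unconditioned shift)
No other proto-form is consistent with every reflex, so the reconstruction is *tumhuswer.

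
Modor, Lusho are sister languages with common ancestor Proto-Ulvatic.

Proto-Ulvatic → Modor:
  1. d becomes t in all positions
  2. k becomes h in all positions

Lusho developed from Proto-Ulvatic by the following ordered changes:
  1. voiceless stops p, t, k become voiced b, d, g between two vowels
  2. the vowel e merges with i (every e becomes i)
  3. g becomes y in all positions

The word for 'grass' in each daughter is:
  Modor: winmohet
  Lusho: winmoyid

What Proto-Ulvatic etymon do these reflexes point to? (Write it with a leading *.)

Position 8: Modor has t, Lusho has d. Taking the neighbouring segments as reconstructed: Modor t could go back to *t or *d; Lusho d can only go back to *d — the one source consistent with every daughter is *d.
Position 6: Modor has h, Lusho has y. Taking the neighbouring segments as reconstructed: Modor h could go back to *k or *h; Lusho y could go back to *k or *g or *y — the one source consistent with every daughter is *k.
Position 7: Modor has e, Lusho has i. Modor preserves e here (none of its changes turn any other segment into e), so the proto-segment is *e.
Verify the candidate proto-form against each daughter:
Modor: *winmoked
  winmoked → winmoket   [unconditioned shift]
  winmoket → winmohet   [unconditioned shift]
  giving Modor winmohet.
Lusho: *winmoked
  winmoked → winmoged   [intervocalic voicing]
  winmoged → winmogid   [vowel merger]
  winmogid → winmoyid   [unconditioned shift]
  giving Lusho winmoyid.
No other proto-form is consistent with every reflex, so the reconstruction is *winmoked.

*winmoked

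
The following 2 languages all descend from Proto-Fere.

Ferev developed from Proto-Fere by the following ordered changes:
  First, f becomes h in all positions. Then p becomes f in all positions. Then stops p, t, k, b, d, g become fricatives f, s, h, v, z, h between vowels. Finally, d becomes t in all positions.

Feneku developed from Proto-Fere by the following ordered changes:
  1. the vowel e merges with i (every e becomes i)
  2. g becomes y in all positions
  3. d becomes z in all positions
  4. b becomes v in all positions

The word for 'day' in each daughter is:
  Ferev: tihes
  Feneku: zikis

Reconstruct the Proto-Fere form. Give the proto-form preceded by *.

*dikes

Position 4: Ferev has e, Feneku has i. Ferev preserves e here (none of its changes turn any other segment into e), so the proto-segment is *e.
Position 3: Ferev has h, Feneku has k. Feneku preserves k here (none of its changes turn any other segment into k), so the proto-segment is *k.
Verify the candidate proto-form against each daughter:
Ferev: start from *dikes.
  rule 1: no change — dikes
  rule 2: no change — dikes
  rule 3 (intervocalic lenition): dikes → dihes
  rule 4 (unconditioned shift): dihes → tihes
  ⇒ Ferev tihes
Feneku: start from *dikes.
  rule 1 (vowel merger): dikes → dikis
  rule 2: no change — dikis
  rule 3 (unconditioned shift): dikis → zikis
  rule 4: no change — zikis
  ⇒ Feneku zikis
Only *dikes yields all of Ferev tihes, Feneku zikis.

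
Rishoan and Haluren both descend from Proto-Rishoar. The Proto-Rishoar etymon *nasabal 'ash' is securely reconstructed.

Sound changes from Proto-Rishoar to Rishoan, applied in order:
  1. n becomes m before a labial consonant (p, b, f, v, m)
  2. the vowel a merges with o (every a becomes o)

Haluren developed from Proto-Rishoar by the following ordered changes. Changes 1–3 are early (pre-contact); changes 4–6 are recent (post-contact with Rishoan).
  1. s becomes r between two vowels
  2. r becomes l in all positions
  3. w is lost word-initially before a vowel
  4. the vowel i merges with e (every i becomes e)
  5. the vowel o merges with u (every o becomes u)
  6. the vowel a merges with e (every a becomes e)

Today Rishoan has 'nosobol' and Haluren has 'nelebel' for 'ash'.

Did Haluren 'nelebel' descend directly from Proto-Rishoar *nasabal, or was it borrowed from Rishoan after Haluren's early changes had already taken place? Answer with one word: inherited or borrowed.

inherited

If inherited, *nasabal would pass through all of Haluren's changes:
Haluren: start from *nasabal.
  rule 1 (rhotacism): nasabal → narabal
  rule 2 (unconditioned shift): narabal → nalabal
  rule 3: no change — nalabal
  rule 4: no change — nalabal
  rule 5: no change — nalabal
  rule 6 (vowel merger): nalabal → nelebel
  ⇒ Haluren nelebel
If borrowed from Rishoan 'nosobol' after the early changes, it would undergo only the recent ones:
  rule 4 (vowel merger): no change (nosobol)
  rule 5 (vowel merger): nosobol → nusubul
  rule 6 (vowel merger): no change (nusubul)
  ⇒ as a loan: nusubul
Haluren 'nelebel' matches the inherited outcome exactly, so it is an inherited cognate, not a loan.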